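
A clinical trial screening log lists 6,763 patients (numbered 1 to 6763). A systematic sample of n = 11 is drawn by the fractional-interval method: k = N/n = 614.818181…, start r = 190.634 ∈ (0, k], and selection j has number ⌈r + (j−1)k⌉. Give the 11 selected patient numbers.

j=1: r + 0k = 190.634 → ⌈·⌉ = 191
j=2: r + 1k = 805.452181… → ⌈·⌉ = 806
j=3: r + 2k = 1420.270363… → ⌈·⌉ = 1421
j=4: r + 3k = 2035.088545… → ⌈·⌉ = 2036
j=5: r + 4k = 2649.906727… → ⌈·⌉ = 2650
j=6: r + 5k = 3264.724909… → ⌈·⌉ = 3265
j=7: r + 6k = 3879.543090… → ⌈·⌉ = 3880
j=8: r + 7k = 4494.361272… → ⌈·⌉ = 4495
j=9: r + 8k = 5109.179454… → ⌈·⌉ = 5110
j=10: r + 9k = 5723.997636… → ⌈·⌉ = 5724
j=11: r + 10k = 6338.815818… → ⌈·⌉ = 6339

191, 806, 1421, 2036, 2650, 3265, 3880, 4495, 5110, 5724, 6339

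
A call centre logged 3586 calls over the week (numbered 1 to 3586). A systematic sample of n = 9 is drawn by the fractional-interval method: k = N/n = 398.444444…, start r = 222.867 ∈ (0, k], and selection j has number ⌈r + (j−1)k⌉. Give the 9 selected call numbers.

j=1: r + 0k = 222.867 → ⌈·⌉ = 223
j=2: r + 1k = 621.311444… → ⌈·⌉ = 622
j=3: r + 2k = 1019.755888… → ⌈·⌉ = 1020
j=4: r + 3k = 1418.200333… → ⌈·⌉ = 1419
j=5: r + 4k = 1816.644777… → ⌈·⌉ = 1817
j=6: r + 5k = 2215.089222… → ⌈·⌉ = 2216
j=7: r + 6k = 2613.533666… → ⌈·⌉ = 2614
j=8: r + 7k = 3011.978111… → ⌈·⌉ = 3012
j=9: r + 8k = 3410.422555… → ⌈·⌉ = 3411

223, 622, 1020, 1419, 1817, 2216, 2614, 3012, 3411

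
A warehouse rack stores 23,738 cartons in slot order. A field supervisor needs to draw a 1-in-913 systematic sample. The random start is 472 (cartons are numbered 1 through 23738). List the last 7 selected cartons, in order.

17819, 18732, 19645, 20558, 21471, 22384, 23297

20th selection = 472 + 19×913 = 17819
21st: 17819 + 913 = 18732
22nd: 18732 + 913 = 19645
23rd: 19645 + 913 = 20558
24th: 20558 + 913 = 21471
25th: 21471 + 913 = 22384
26th: 22384 + 913 = 23297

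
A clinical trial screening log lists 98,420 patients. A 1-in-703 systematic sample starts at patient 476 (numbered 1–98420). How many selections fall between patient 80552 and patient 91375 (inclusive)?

k = 703
First selection ≥ 80552: 476 + ⌈(80552−476)/703⌉·703 = 476 + 114×703 = 80618
Last selection ≤ 91375: 476 + ⌊(91375−476)/703⌋·703 = 476 + 129×703 = 91163
Count = 129 − 114 + 1 = 16

16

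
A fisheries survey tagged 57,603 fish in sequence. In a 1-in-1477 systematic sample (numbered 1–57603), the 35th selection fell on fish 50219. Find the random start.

1

k = 1477
r = 50219 − (35−1)×1477 = 50219 − 50218 = 1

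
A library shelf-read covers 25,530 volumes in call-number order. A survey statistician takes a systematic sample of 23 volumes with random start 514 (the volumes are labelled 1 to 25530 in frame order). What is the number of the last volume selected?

24934

k = 25530/23 = 1110
23rd selection = r + (23−1)·k = 514 + 22×1110 = 514 + 24420 = 24934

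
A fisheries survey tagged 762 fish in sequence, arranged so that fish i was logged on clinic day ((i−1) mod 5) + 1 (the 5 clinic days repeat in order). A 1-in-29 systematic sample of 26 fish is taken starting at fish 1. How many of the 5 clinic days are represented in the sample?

5

Consecutive selections differ by k = 29, so their clinic day numbers differ by 29 mod 5 = 4.
gcd(29, 5) = 1, so the sample visits 5/1 = 5 distinct residues mod 5.
Start 1 is clinic day 1; the clinic days hit are 1, 2, 3, 4, 5.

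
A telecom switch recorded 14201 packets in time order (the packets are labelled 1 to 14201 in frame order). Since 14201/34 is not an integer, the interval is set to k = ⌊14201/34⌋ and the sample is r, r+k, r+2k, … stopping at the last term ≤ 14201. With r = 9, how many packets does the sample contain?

k = ⌊14201/34⌋ = 417
Achieved size = ⌊(14201 − 9)/417⌋ + 1 = ⌊14192/417⌋ + 1 = 34 + 1 = 35
(last selection: 9 + 34×417 = 14187 ≤ 14201; next would be 14604 > 14201)

35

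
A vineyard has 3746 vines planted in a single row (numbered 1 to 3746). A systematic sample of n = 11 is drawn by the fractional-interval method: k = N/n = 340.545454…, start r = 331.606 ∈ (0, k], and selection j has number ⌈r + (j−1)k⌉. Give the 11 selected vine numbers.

j=1: r + 0k = 331.606 → ⌈·⌉ = 332
j=2: r + 1k = 672.151454… → ⌈·⌉ = 673
j=3: r + 2k = 1012.696909… → ⌈·⌉ = 1013
j=4: r + 3k = 1353.242363… → ⌈·⌉ = 1354
j=5: r + 4k = 1693.787818… → ⌈·⌉ = 1694
j=6: r + 5k = 2034.333272… → ⌈·⌉ = 2035
j=7: r + 6k = 2374.878727… → ⌈·⌉ = 2375
j=8: r + 7k = 2715.424181… → ⌈·⌉ = 2716
j=9: r + 8k = 3055.969636… → ⌈·⌉ = 3056
j=10: r + 9k = 3396.515090… → ⌈·⌉ = 3397
j=11: r + 10k = 3737.060545… → ⌈·⌉ = 3738

332, 673, 1013, 1354, 1694, 2035, 2375, 2716, 3056, 3397, 3738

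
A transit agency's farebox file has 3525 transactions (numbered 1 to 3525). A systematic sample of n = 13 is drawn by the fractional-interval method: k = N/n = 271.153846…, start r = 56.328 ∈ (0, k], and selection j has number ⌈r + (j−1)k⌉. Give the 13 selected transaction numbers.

57, 328, 599, 870, 1141, 1413, 1684, 1955, 2226, 2497, 2768, 3040, 3311

j=1: r + 0k = 56.328 → ⌈·⌉ = 57
j=2: r + 1k = 327.481846… → ⌈·⌉ = 328
j=3: r + 2k = 598.635692… → ⌈·⌉ = 599
j=4: r + 3k = 869.789538… → ⌈·⌉ = 870
j=5: r + 4k = 1140.943384… → ⌈·⌉ = 1141
j=6: r + 5k = 1412.097230… → ⌈·⌉ = 1413
j=7: r + 6k = 1683.251076… → ⌈·⌉ = 1684
j=8: r + 7k = 1954.404923… → ⌈·⌉ = 1955
j=9: r + 8k = 2225.558769… → ⌈·⌉ = 2226
j=10: r + 9k = 2496.712615… → ⌈·⌉ = 2497
j=11: r + 10k = 2767.866461… → ⌈·⌉ = 2768
j=12: r + 11k = 3039.020307… → ⌈·⌉ = 3040
j=13: r + 12k = 3310.174153… → ⌈·⌉ = 3311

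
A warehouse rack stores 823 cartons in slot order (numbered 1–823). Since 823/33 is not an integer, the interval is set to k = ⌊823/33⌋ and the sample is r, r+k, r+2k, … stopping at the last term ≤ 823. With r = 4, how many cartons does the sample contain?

k = ⌊823/33⌋ = 24
Achieved size = ⌊(823 − 4)/24⌋ + 1 = ⌊819/24⌋ + 1 = 34 + 1 = 35
(last selection: 4 + 34×24 = 820 ≤ 823; next would be 844 > 823)

35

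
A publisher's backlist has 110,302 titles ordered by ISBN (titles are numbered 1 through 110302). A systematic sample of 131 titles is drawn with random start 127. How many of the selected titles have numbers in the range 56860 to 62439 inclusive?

7

k = 110302/131 = 842
First selection ≥ 56860: 127 + ⌈(56860−127)/842⌉·842 = 127 + 68×842 = 57383
Last selection ≤ 62439: 127 + ⌊(62439−127)/842⌋·842 = 127 + 74×842 = 62435
Count = 74 − 68 + 1 = 7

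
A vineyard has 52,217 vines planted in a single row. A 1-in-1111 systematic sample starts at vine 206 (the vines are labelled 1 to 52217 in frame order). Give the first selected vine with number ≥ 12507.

13538

k = 1111
Steps past start: ⌈(12507 − 206)/1111⌉ = ⌈12301/1111⌉ = 12
Selected vine: 206 + 12×1111 = 13538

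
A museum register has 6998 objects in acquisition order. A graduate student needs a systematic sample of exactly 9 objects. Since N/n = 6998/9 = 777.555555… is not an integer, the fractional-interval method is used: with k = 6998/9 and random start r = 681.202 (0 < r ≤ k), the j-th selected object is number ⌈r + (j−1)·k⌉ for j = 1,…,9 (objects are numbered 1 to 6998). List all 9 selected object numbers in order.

j=1: r + 0k = 681.202 → ⌈·⌉ = 682
j=2: r + 1k = 1458.757555… → ⌈·⌉ = 1459
j=3: r + 2k = 2236.313111… → ⌈·⌉ = 2237
j=4: r + 3k = 3013.868666… → ⌈·⌉ = 3014
j=5: r + 4k = 3791.424222… → ⌈·⌉ = 3792
j=6: r + 5k = 4568.979777… → ⌈·⌉ = 4569
j=7: r + 6k = 5346.535333… → ⌈·⌉ = 5347
j=8: r + 7k = 6124.090888… → ⌈·⌉ = 6125
j=9: r + 8k = 6901.646444… → ⌈·⌉ = 6902

682, 1459, 2237, 3014, 3792, 4569, 5347, 6125, 6902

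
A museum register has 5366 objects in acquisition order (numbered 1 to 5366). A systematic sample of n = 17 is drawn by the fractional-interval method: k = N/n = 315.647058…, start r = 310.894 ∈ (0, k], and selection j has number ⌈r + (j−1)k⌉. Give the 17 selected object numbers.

j=1: r + 0k = 310.894 → ⌈·⌉ = 311
j=2: r + 1k = 626.541058… → ⌈·⌉ = 627
j=3: r + 2k = 942.188117… → ⌈·⌉ = 943
j=4: r + 3k = 1257.835176… → ⌈·⌉ = 1258
j=5: r + 4k = 1573.482235… → ⌈·⌉ = 1574
j=6: r + 5k = 1889.129294… → ⌈·⌉ = 1890
j=7: r + 6k = 2204.776352… → ⌈·⌉ = 2205
j=8: r + 7k = 2520.423411… → ⌈·⌉ = 2521
j=9: r + 8k = 2836.070470… → ⌈·⌉ = 2837
j=10: r + 9k = 3151.717529… → ⌈·⌉ = 3152
j=11: r + 10k = 3467.364588… → ⌈·⌉ = 3468
j=12: r + 11k = 3783.011647… → ⌈·⌉ = 3784
j=13: r + 12k = 4098.658705… → ⌈·⌉ = 4099
j=14: r + 13k = 4414.305764… → ⌈·⌉ = 4415
j=15: r + 14k = 4729.952823… → ⌈·⌉ = 4730
j=16: r + 15k = 5045.599882… → ⌈·⌉ = 5046
j=17: r + 16k = 5361.246941… → ⌈·⌉ = 5362

311, 627, 943, 1258, 1574, 1890, 2205, 2521, 2837, 3152, 3468, 3784, 4099, 4415, 4730, 5046, 5362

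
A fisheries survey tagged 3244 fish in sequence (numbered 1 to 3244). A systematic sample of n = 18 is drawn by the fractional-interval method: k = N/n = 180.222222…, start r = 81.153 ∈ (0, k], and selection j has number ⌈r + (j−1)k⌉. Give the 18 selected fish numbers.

82, 262, 442, 622, 803, 983, 1163, 1343, 1523, 1704, 1884, 2064, 2244, 2425, 2605, 2785, 2965, 3145

j=1: r + 0k = 81.153 → ⌈·⌉ = 82
j=2: r + 1k = 261.375222… → ⌈·⌉ = 262
j=3: r + 2k = 441.597444… → ⌈·⌉ = 442
j=4: r + 3k = 621.819666… → ⌈·⌉ = 622
j=5: r + 4k = 802.041888… → ⌈·⌉ = 803
j=6: r + 5k = 982.264111… → ⌈·⌉ = 983
j=7: r + 6k = 1162.486333… → ⌈·⌉ = 1163
j=8: r + 7k = 1342.708555… → ⌈·⌉ = 1343
j=9: r + 8k = 1522.930777… → ⌈·⌉ = 1523
j=10: r + 9k = 1703.153 → ⌈·⌉ = 1704
j=11: r + 10k = 1883.375222… → ⌈·⌉ = 1884
j=12: r + 11k = 2063.597444… → ⌈·⌉ = 2064
j=13: r + 12k = 2243.819666… → ⌈·⌉ = 2244
j=14: r + 13k = 2424.041888… → ⌈·⌉ = 2425
j=15: r + 14k = 2604.264111… → ⌈·⌉ = 2605
j=16: r + 15k = 2784.486333… → ⌈·⌉ = 2785
j=17: r + 16k = 2964.708555… → ⌈·⌉ = 2965
j=18: r + 17k = 3144.930777… → ⌈·⌉ = 3145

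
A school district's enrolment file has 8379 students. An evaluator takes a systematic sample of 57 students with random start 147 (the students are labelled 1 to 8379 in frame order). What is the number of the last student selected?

k = 8379/57 = 147
57th selection = r + (57−1)·k = 147 + 56×147 = 147 + 8232 = 8379

8379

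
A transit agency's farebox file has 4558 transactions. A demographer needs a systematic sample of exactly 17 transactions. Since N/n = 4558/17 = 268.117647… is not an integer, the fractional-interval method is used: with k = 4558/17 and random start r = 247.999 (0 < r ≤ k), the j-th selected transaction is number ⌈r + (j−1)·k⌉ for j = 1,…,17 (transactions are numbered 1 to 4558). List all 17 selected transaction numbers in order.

j=1: r + 0k = 247.999 → ⌈·⌉ = 248
j=2: r + 1k = 516.116647… → ⌈·⌉ = 517
j=3: r + 2k = 784.234294… → ⌈·⌉ = 785
j=4: r + 3k = 1052.351941… → ⌈·⌉ = 1053
j=5: r + 4k = 1320.469588… → ⌈·⌉ = 1321
j=6: r + 5k = 1588.587235… → ⌈·⌉ = 1589
j=7: r + 6k = 1856.704882… → ⌈·⌉ = 1857
j=8: r + 7k = 2124.822529… → ⌈·⌉ = 2125
j=9: r + 8k = 2392.940176… → ⌈·⌉ = 2393
j=10: r + 9k = 2661.057823… → ⌈·⌉ = 2662
j=11: r + 10k = 2929.175470… → ⌈·⌉ = 2930
j=12: r + 11k = 3197.293117… → ⌈·⌉ = 3198
j=13: r + 12k = 3465.410764… → ⌈·⌉ = 3466
j=14: r + 13k = 3733.528411… → ⌈·⌉ = 3734
j=15: r + 14k = 4001.646058… → ⌈·⌉ = 4002
j=16: r + 15k = 4269.763705… → ⌈·⌉ = 4270
j=17: r + 16k = 4537.881352… → ⌈·⌉ = 4538

248, 517, 785, 1053, 1321, 1589, 1857, 2125, 2393, 2662, 2930, 3198, 3466, 3734, 4002, 4270, 4538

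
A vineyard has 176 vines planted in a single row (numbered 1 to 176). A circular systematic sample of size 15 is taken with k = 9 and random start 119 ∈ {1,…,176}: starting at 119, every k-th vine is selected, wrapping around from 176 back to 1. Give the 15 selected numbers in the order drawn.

Selection 1: 119
Selection 2: 119 + 9 = 128
Selection 3: 128 + 9 = 137
Selection 4: 137 + 9 = 146
Selection 5: 146 + 9 = 155
Selection 6: 155 + 9 = 164
Selection 7: 164 + 9 = 173
Selection 8: 173 + 9 = 182 → 182 − 176 = 6
Selection 9: 6 + 9 = 15
Selection 10: 15 + 9 = 24
Selection 11: 24 + 9 = 33
Selection 12: 33 + 9 = 42
Selection 13: 42 + 9 = 51
Selection 14: 51 + 9 = 60
Selection 15: 60 + 9 = 69

119, 128, 137, 146, 155, 164, 173, 6, 15, 24, 33, 42, 51, 60, 69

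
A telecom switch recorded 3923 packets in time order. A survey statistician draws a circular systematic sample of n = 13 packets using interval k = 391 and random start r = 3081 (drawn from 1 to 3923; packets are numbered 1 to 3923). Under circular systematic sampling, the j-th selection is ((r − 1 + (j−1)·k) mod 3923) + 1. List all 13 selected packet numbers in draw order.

3081, 3472, 3863, 331, 722, 1113, 1504, 1895, 2286, 2677, 3068, 3459, 3850

Selection 1: 3081
Selection 2: 3081 + 391 = 3472
Selection 3: 3472 + 391 = 3863
Selection 4: 3863 + 391 = 4254 → 4254 − 3923 = 331
Selection 5: 331 + 391 = 722
Selection 6: 722 + 391 = 1113
Selection 7: 1113 + 391 = 1504
Selection 8: 1504 + 391 = 1895
Selection 9: 1895 + 391 = 2286
Selection 10: 2286 + 391 = 2677
Selection 11: 2677 + 391 = 3068
Selection 12: 3068 + 391 = 3459
Selection 13: 3459 + 391 = 3850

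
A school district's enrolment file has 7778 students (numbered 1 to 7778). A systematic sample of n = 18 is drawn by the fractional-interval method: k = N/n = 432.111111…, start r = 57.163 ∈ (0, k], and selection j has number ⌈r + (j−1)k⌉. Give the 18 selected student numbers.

j=1: r + 0k = 57.163 → ⌈·⌉ = 58
j=2: r + 1k = 489.274111… → ⌈·⌉ = 490
j=3: r + 2k = 921.385222… → ⌈·⌉ = 922
j=4: r + 3k = 1353.496333… → ⌈·⌉ = 1354
j=5: r + 4k = 1785.607444… → ⌈·⌉ = 1786
j=6: r + 5k = 2217.718555… → ⌈·⌉ = 2218
j=7: r + 6k = 2649.829666… → ⌈·⌉ = 2650
j=8: r + 7k = 3081.940777… → ⌈·⌉ = 3082
j=9: r + 8k = 3514.051888… → ⌈·⌉ = 3515
j=10: r + 9k = 3946.163 → ⌈·⌉ = 3947
j=11: r + 10k = 4378.274111… → ⌈·⌉ = 4379
j=12: r + 11k = 4810.385222… → ⌈·⌉ = 4811
j=13: r + 12k = 5242.496333… → ⌈·⌉ = 5243
j=14: r + 13k = 5674.607444… → ⌈·⌉ = 5675
j=15: r + 14k = 6106.718555… → ⌈·⌉ = 6107
j=16: r + 15k = 6538.829666… → ⌈·⌉ = 6539
j=17: r + 16k = 6970.940777… → ⌈·⌉ = 6971
j=18: r + 17k = 7403.051888… → ⌈·⌉ = 7404

58, 490, 922, 1354, 1786, 2218, 2650, 3082, 3515, 3947, 4379, 4811, 5243, 5675, 6107, 6539, 6971, 7404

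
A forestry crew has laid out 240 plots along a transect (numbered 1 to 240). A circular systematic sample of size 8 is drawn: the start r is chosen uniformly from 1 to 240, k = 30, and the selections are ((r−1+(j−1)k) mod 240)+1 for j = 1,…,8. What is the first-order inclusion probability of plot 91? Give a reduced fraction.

1/30

For each position j, as r ranges over 1…240 the j-th selection hits every plot exactly once, so plot 91 is selected for exactly 8 of the 240 starts.
Inclusion probability = 8/240 = 1/30.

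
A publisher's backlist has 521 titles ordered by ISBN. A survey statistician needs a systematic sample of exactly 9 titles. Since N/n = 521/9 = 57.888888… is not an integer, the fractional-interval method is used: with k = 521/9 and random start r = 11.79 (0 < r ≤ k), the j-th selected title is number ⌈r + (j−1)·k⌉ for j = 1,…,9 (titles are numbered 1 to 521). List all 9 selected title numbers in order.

j=1: r + 0k = 11.79 → ⌈·⌉ = 12
j=2: r + 1k = 69.678888… → ⌈·⌉ = 70
j=3: r + 2k = 127.567777… → ⌈·⌉ = 128
j=4: r + 3k = 185.456666… → ⌈·⌉ = 186
j=5: r + 4k = 243.345555… → ⌈·⌉ = 244
j=6: r + 5k = 301.234444… → ⌈·⌉ = 302
j=7: r + 6k = 359.123333… → ⌈·⌉ = 360
j=8: r + 7k = 417.012222… → ⌈·⌉ = 418
j=9: r + 8k = 474.901111… → ⌈·⌉ = 475

12, 70, 128, 186, 244, 302, 360, 418, 475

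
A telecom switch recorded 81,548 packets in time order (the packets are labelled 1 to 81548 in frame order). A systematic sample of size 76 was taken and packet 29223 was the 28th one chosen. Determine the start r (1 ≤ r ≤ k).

252

k = 81548/76 = 1073
r = 29223 − (28−1)×1073 = 29223 − 28971 = 252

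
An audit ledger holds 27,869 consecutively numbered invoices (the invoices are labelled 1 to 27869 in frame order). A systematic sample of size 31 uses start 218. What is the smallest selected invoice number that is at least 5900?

6511

k = 27869/31 = 899
Steps past start: ⌈(5900 − 218)/899⌉ = ⌈5682/899⌉ = 7
Selected invoice: 218 + 7×899 = 6511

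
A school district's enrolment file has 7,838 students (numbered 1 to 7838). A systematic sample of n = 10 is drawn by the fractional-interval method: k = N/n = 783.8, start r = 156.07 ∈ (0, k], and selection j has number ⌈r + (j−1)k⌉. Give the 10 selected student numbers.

157, 940, 1724, 2508, 3292, 4076, 4859, 5643, 6427, 7211

j=1: r + 0k = 156.07 → ⌈·⌉ = 157
j=2: r + 1k = 939.87 → ⌈·⌉ = 940
j=3: r + 2k = 1723.67 → ⌈·⌉ = 1724
j=4: r + 3k = 2507.47 → ⌈·⌉ = 2508
j=5: r + 4k = 3291.27 → ⌈·⌉ = 3292
j=6: r + 5k = 4075.07 → ⌈·⌉ = 4076
j=7: r + 6k = 4858.87 → ⌈·⌉ = 4859
j=8: r + 7k = 5642.67 → ⌈·⌉ = 5643
j=9: r + 8k = 6426.47 → ⌈·⌉ = 6427
j=10: r + 9k = 7210.27 → ⌈·⌉ = 7211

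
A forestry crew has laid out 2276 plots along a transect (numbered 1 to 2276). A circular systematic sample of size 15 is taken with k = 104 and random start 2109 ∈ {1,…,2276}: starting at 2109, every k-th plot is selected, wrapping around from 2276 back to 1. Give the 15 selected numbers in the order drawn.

2109, 2213, 41, 145, 249, 353, 457, 561, 665, 769, 873, 977, 1081, 1185, 1289

Selection 1: 2109
Selection 2: 2109 + 104 = 2213
Selection 3: 2213 + 104 = 2317 → 2317 − 2276 = 41
Selection 4: 41 + 104 = 145
Selection 5: 145 + 104 = 249
Selection 6: 249 + 104 = 353
Selection 7: 353 + 104 = 457
Selection 8: 457 + 104 = 561
Selection 9: 561 + 104 = 665
Selection 10: 665 + 104 = 769
Selection 11: 769 + 104 = 873
Selection 12: 873 + 104 = 977
Selection 13: 977 + 104 = 1081
Selection 14: 1081 + 104 = 1185
Selection 15: 1185 + 104 = 1289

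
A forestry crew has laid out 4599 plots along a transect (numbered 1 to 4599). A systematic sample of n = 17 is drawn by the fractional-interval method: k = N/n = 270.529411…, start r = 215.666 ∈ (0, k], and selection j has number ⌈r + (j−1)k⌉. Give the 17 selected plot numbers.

216, 487, 757, 1028, 1298, 1569, 1839, 2110, 2380, 2651, 2921, 3192, 3463, 3733, 4004, 4274, 4545

j=1: r + 0k = 215.666 → ⌈·⌉ = 216
j=2: r + 1k = 486.195411… → ⌈·⌉ = 487
j=3: r + 2k = 756.724823… → ⌈·⌉ = 757
j=4: r + 3k = 1027.254235… → ⌈·⌉ = 1028
j=5: r + 4k = 1297.783647… → ⌈·⌉ = 1298
j=6: r + 5k = 1568.313058… → ⌈·⌉ = 1569
j=7: r + 6k = 1838.842470… → ⌈·⌉ = 1839
j=8: r + 7k = 2109.371882… → ⌈·⌉ = 2110
j=9: r + 8k = 2379.901294… → ⌈·⌉ = 2380
j=10: r + 9k = 2650.430705… → ⌈·⌉ = 2651
j=11: r + 10k = 2920.960117… → ⌈·⌉ = 2921
j=12: r + 11k = 3191.489529… → ⌈·⌉ = 3192
j=13: r + 12k = 3462.018941… → ⌈·⌉ = 3463
j=14: r + 13k = 3732.548352… → ⌈·⌉ = 3733
j=15: r + 14k = 4003.077764… → ⌈·⌉ = 4004
j=16: r + 15k = 4273.607176… → ⌈·⌉ = 4274
j=17: r + 16k = 4544.136588… → ⌈·⌉ = 4545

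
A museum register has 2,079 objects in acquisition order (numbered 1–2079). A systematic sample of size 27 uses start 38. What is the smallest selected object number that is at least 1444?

1501

k = 2079/27 = 77
Steps past start: ⌈(1444 − 38)/77⌉ = ⌈1406/77⌉ = 19
Selected object: 38 + 19×77 = 1501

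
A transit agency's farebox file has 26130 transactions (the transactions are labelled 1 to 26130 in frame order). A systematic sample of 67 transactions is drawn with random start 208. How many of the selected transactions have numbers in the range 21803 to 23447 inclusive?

4

k = 26130/67 = 390
First selection ≥ 21803: 208 + ⌈(21803−208)/390⌉·390 = 208 + 56×390 = 22048
Last selection ≤ 23447: 208 + ⌊(23447−208)/390⌋·390 = 208 + 59×390 = 23218
Count = 59 − 56 + 1 = 4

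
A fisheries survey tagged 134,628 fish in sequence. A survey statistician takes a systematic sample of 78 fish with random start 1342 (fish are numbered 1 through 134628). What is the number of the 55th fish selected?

94546

k = 134628/78 = 1726
55th selection = r + (55−1)·k = 1342 + 54×1726 = 1342 + 93204 = 94546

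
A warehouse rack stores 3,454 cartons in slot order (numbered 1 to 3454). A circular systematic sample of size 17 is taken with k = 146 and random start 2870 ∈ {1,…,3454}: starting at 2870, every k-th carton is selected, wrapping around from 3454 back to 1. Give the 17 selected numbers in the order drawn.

2870, 3016, 3162, 3308, 3454, 146, 292, 438, 584, 730, 876, 1022, 1168, 1314, 1460, 1606, 1752

Selection 1: 2870
Selection 2: 2870 + 146 = 3016
Selection 3: 3016 + 146 = 3162
Selection 4: 3162 + 146 = 3308
Selection 5: 3308 + 146 = 3454
Selection 6: 3454 + 146 = 3600 → 3600 − 3454 = 146
Selection 7: 146 + 146 = 292
Selection 8: 292 + 146 = 438
Selection 9: 438 + 146 = 584
Selection 10: 584 + 146 = 730
Selection 11: 730 + 146 = 876
Selection 12: 876 + 146 = 1022
Selection 13: 1022 + 146 = 1168
Selection 14: 1168 + 146 = 1314
Selection 15: 1314 + 146 = 1460
Selection 16: 1460 + 146 = 1606
Selection 17: 1606 + 146 = 1752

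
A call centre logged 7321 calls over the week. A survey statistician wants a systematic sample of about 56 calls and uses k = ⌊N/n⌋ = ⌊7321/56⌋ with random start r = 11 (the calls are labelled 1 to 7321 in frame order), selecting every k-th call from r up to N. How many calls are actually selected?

k = ⌊7321/56⌋ = 130
Achieved size = ⌊(7321 − 11)/130⌋ + 1 = ⌊7310/130⌋ + 1 = 56 + 1 = 57
(last selection: 11 + 56×130 = 7291 ≤ 7321; next would be 7421 > 7321)

57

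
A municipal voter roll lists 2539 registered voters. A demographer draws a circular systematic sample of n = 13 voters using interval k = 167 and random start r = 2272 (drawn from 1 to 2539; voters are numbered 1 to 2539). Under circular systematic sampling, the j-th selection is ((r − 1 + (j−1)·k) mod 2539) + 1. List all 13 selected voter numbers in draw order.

Selection 1: 2272
Selection 2: 2272 + 167 = 2439
Selection 3: 2439 + 167 = 2606 → 2606 − 2539 = 67
Selection 4: 67 + 167 = 234
Selection 5: 234 + 167 = 401
Selection 6: 401 + 167 = 568
Selection 7: 568 + 167 = 735
Selection 8: 735 + 167 = 902
Selection 9: 902 + 167 = 1069
Selection 10: 1069 + 167 = 1236
Selection 11: 1236 + 167 = 1403
Selection 12: 1403 + 167 = 1570
Selection 13: 1570 + 167 = 1737

2272, 2439, 67, 234, 401, 568, 735, 902, 1069, 1236, 1403, 1570, 1737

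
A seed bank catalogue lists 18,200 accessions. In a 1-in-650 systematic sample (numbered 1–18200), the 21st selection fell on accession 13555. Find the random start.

555

k = 650
r = 13555 − (21−1)×650 = 13555 − 13000 = 555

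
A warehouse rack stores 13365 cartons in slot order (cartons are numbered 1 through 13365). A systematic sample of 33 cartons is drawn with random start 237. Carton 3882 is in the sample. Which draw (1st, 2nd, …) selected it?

10

k = 13365/33 = 405
position = (3882 − 237)/405 + 1 = 3645/405 + 1 = 9 + 1 = 10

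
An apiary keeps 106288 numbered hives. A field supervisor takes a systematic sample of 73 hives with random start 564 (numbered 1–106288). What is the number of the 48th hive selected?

68996

k = 106288/73 = 1456
48th selection = r + (48−1)·k = 564 + 47×1456 = 564 + 68432 = 68996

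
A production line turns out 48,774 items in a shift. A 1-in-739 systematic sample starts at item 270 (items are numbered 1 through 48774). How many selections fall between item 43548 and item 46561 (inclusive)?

4

k = 739
First selection ≥ 43548: 270 + ⌈(43548−270)/739⌉·739 = 270 + 59×739 = 43871
Last selection ≤ 46561: 270 + ⌊(46561−270)/739⌋·739 = 270 + 62×739 = 46088
Count = 62 − 59 + 1 = 4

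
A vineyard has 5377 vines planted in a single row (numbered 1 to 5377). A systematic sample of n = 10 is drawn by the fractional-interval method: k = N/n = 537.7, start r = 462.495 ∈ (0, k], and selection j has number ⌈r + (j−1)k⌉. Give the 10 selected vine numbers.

j=1: r + 0k = 462.495 → ⌈·⌉ = 463
j=2: r + 1k = 1000.195 → ⌈·⌉ = 1001
j=3: r + 2k = 1537.895 → ⌈·⌉ = 1538
j=4: r + 3k = 2075.595 → ⌈·⌉ = 2076
j=5: r + 4k = 2613.295 → ⌈·⌉ = 2614
j=6: r + 5k = 3150.995 → ⌈·⌉ = 3151
j=7: r + 6k = 3688.695 → ⌈·⌉ = 3689
j=8: r + 7k = 4226.395 → ⌈·⌉ = 4227
j=9: r + 8k = 4764.095 → ⌈·⌉ = 4765
j=10: r + 9k = 5301.795 → ⌈·⌉ = 5302

463, 1001, 1538, 2076, 2614, 3151, 3689, 4227, 4765, 5302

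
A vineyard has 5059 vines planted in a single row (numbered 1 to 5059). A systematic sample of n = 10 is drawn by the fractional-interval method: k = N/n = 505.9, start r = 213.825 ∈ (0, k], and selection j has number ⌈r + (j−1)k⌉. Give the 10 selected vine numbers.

j=1: r + 0k = 213.825 → ⌈·⌉ = 214
j=2: r + 1k = 719.725 → ⌈·⌉ = 720
j=3: r + 2k = 1225.625 → ⌈·⌉ = 1226
j=4: r + 3k = 1731.525 → ⌈·⌉ = 1732
j=5: r + 4k = 2237.425 → ⌈·⌉ = 2238
j=6: r + 5k = 2743.325 → ⌈·⌉ = 2744
j=7: r + 6k = 3249.225 → ⌈·⌉ = 3250
j=8: r + 7k = 3755.125 → ⌈·⌉ = 3756
j=9: r + 8k = 4261.025 → ⌈·⌉ = 4262
j=10: r + 9k = 4766.925 → ⌈·⌉ = 4767

214, 720, 1226, 1732, 2238, 2744, 3250, 3756, 4262, 4767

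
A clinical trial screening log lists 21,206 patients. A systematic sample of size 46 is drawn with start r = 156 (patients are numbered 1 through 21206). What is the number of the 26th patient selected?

k = 21206/46 = 461
26th selection = r + (26−1)·k = 156 + 25×461 = 156 + 11525 = 11681

11681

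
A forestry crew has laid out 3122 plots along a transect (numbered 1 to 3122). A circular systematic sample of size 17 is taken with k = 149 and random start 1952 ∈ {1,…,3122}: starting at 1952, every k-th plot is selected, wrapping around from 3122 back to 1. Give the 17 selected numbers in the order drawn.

Selection 1: 1952
Selection 2: 1952 + 149 = 2101
Selection 3: 2101 + 149 = 2250
Selection 4: 2250 + 149 = 2399
Selection 5: 2399 + 149 = 2548
Selection 6: 2548 + 149 = 2697
Selection 7: 2697 + 149 = 2846
Selection 8: 2846 + 149 = 2995
Selection 9: 2995 + 149 = 3144 → 3144 − 3122 = 22
Selection 10: 22 + 149 = 171
Selection 11: 171 + 149 = 320
Selection 12: 320 + 149 = 469
Selection 13: 469 + 149 = 618
Selection 14: 618 + 149 = 767
Selection 15: 767 + 149 = 916
Selection 16: 916 + 149 = 1065
Selection 17: 1065 + 149 = 1214

1952, 2101, 2250, 2399, 2548, 2697, 2846, 2995, 22, 171, 320, 469, 618, 767, 916, 1065, 1214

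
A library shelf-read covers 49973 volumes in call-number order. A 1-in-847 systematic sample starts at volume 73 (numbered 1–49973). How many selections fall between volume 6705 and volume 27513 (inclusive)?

25

k = 847
First selection ≥ 6705: 73 + ⌈(6705−73)/847⌉·847 = 73 + 8×847 = 6849
Last selection ≤ 27513: 73 + ⌊(27513−73)/847⌋·847 = 73 + 32×847 = 27177
Count = 32 − 8 + 1 = 25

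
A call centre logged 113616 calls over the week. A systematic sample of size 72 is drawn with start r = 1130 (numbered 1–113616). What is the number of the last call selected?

k = 113616/72 = 1578
72nd selection = r + (72−1)·k = 1130 + 71×1578 = 1130 + 112038 = 113168

113168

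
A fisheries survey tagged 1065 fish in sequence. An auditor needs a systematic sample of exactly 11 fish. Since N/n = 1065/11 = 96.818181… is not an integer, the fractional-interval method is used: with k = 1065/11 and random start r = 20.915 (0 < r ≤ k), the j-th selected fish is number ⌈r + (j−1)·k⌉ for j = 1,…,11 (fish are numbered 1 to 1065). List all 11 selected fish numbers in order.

21, 118, 215, 312, 409, 506, 602, 699, 796, 893, 990

j=1: r + 0k = 20.915 → ⌈·⌉ = 21
j=2: r + 1k = 117.733181… → ⌈·⌉ = 118
j=3: r + 2k = 214.551363… → ⌈·⌉ = 215
j=4: r + 3k = 311.369545… → ⌈·⌉ = 312
j=5: r + 4k = 408.187727… → ⌈·⌉ = 409
j=6: r + 5k = 505.005909… → ⌈·⌉ = 506
j=7: r + 6k = 601.824090… → ⌈·⌉ = 602
j=8: r + 7k = 698.642272… → ⌈·⌉ = 699
j=9: r + 8k = 795.460454… → ⌈·⌉ = 796
j=10: r + 9k = 892.278636… → ⌈·⌉ = 893
j=11: r + 10k = 989.096818… → ⌈·⌉ = 990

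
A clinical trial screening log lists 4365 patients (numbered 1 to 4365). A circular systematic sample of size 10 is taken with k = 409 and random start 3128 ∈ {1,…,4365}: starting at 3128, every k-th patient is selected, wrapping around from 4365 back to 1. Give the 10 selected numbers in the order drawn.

3128, 3537, 3946, 4355, 399, 808, 1217, 1626, 2035, 2444

Selection 1: 3128
Selection 2: 3128 + 409 = 3537
Selection 3: 3537 + 409 = 3946
Selection 4: 3946 + 409 = 4355
Selection 5: 4355 + 409 = 4764 → 4764 − 4365 = 399
Selection 6: 399 + 409 = 808
Selection 7: 808 + 409 = 1217
Selection 8: 1217 + 409 = 1626
Selection 9: 1626 + 409 = 2035
Selection 10: 2035 + 409 = 2444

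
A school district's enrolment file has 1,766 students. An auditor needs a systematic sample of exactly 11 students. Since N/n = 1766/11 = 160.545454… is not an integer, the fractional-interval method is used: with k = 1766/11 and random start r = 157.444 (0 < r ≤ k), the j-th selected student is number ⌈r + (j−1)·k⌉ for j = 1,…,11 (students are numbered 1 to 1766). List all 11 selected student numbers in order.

j=1: r + 0k = 157.444 → ⌈·⌉ = 158
j=2: r + 1k = 317.989454… → ⌈·⌉ = 318
j=3: r + 2k = 478.534909… → ⌈·⌉ = 479
j=4: r + 3k = 639.080363… → ⌈·⌉ = 640
j=5: r + 4k = 799.625818… → ⌈·⌉ = 800
j=6: r + 5k = 960.171272… → ⌈·⌉ = 961
j=7: r + 6k = 1120.716727… → ⌈·⌉ = 1121
j=8: r + 7k = 1281.262181… → ⌈·⌉ = 1282
j=9: r + 8k = 1441.807636… → ⌈·⌉ = 1442
j=10: r + 9k = 1602.353090… → ⌈·⌉ = 1603
j=11: r + 10k = 1762.898545… → ⌈·⌉ = 1763

158, 318, 479, 640, 800, 961, 1121, 1282, 1442, 1603, 1763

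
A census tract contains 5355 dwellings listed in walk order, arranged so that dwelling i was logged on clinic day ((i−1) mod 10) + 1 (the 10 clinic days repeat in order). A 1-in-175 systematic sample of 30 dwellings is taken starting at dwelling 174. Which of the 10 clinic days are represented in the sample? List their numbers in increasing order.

Consecutive selections differ by k = 175, so their clinic day numbers differ by 175 mod 10 = 5.
gcd(175, 10) = 5, so the sample visits 10/5 = 2 distinct residues mod 10.
Start 174 is clinic day 4; the clinic days hit are 4, 9.

4, 9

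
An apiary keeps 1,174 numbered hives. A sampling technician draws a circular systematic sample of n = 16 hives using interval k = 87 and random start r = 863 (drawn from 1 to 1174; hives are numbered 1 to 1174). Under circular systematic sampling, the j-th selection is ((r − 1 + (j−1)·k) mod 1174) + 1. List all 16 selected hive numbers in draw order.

Selection 1: 863
Selection 2: 863 + 87 = 950
Selection 3: 950 + 87 = 1037
Selection 4: 1037 + 87 = 1124
Selection 5: 1124 + 87 = 1211 → 1211 − 1174 = 37
Selection 6: 37 + 87 = 124
Selection 7: 124 + 87 = 211
Selection 8: 211 + 87 = 298
Selection 9: 298 + 87 = 385
Selection 10: 385 + 87 = 472
Selection 11: 472 + 87 = 559
Selection 12: 559 + 87 = 646
Selection 13: 646 + 87 = 733
Selection 14: 733 + 87 = 820
Selection 15: 820 + 87 = 907
Selection 16: 907 + 87 = 994

863, 950, 1037, 1124, 37, 124, 211, 298, 385, 472, 559, 646, 733, 820, 907, 994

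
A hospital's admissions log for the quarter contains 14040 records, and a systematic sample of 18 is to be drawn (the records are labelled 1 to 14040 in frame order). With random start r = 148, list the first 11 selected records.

k = N/n = 14040/18 = 780
record 1: 148
record 2: 148 + 780 = 928
record 3: 928 + 780 = 1708
record 4: 1708 + 780 = 2488
record 5: 2488 + 780 = 3268
record 6: 3268 + 780 = 4048
record 7: 4048 + 780 = 4828
record 8: 4828 + 780 = 5608
record 9: 5608 + 780 = 6388
record 10: 6388 + 780 = 7168
record 11: 7168 + 780 = 7948

148, 928, 1708, 2488, 3268, 4048, 4828, 5608, 6388, 7168, 7948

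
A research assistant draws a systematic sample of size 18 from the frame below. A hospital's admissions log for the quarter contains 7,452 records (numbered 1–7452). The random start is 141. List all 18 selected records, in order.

k = N/n = 7452/18 = 414
record 1: 141
record 2: 141 + 414 = 555
record 3: 555 + 414 = 969
record 4: 969 + 414 = 1383
record 5: 1383 + 414 = 1797
record 6: 1797 + 414 = 2211
record 7: 2211 + 414 = 2625
record 8: 2625 + 414 = 3039
record 9: 3039 + 414 = 3453
record 10: 3453 + 414 = 3867
record 11: 3867 + 414 = 4281
record 12: 4281 + 414 = 4695
record 13: 4695 + 414 = 5109
record 14: 5109 + 414 = 5523
record 15: 5523 + 414 = 5937
record 16: 5937 + 414 = 6351
record 17: 6351 + 414 = 6765
record 18: 6765 + 414 = 7179

141, 555, 969, 1383, 1797, 2211, 2625, 3039, 3453, 3867, 4281, 4695, 5109, 5523, 5937, 6351, 6765, 7179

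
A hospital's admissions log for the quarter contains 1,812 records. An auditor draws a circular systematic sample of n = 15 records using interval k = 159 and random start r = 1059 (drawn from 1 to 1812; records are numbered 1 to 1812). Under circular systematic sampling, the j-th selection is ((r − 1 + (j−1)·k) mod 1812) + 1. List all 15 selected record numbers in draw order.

1059, 1218, 1377, 1536, 1695, 42, 201, 360, 519, 678, 837, 996, 1155, 1314, 1473

Selection 1: 1059
Selection 2: 1059 + 159 = 1218
Selection 3: 1218 + 159 = 1377
Selection 4: 1377 + 159 = 1536
Selection 5: 1536 + 159 = 1695
Selection 6: 1695 + 159 = 1854 → 1854 − 1812 = 42
Selection 7: 42 + 159 = 201
Selection 8: 201 + 159 = 360
Selection 9: 360 + 159 = 519
Selection 10: 519 + 159 = 678
Selection 11: 678 + 159 = 837
Selection 12: 837 + 159 = 996
Selection 13: 996 + 159 = 1155
Selection 14: 1155 + 159 = 1314
Selection 15: 1314 + 159 = 1473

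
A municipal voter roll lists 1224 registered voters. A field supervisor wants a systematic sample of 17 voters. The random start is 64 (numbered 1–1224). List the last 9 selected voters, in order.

k = N/n = 1224/17 = 72
9th selection = 64 + 8×72 = 640
10th: 640 + 72 = 712
11th: 712 + 72 = 784
12th: 784 + 72 = 856
13th: 856 + 72 = 928
14th: 928 + 72 = 1000
15th: 1000 + 72 = 1072
16th: 1072 + 72 = 1144
17th: 1144 + 72 = 1216

640, 712, 784, 856, 928, 1000, 1072, 1144, 1216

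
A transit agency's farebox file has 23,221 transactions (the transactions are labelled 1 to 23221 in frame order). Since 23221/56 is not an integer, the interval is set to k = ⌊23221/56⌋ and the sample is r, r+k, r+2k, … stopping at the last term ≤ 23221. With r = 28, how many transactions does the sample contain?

57

k = ⌊23221/56⌋ = 414
Achieved size = ⌊(23221 − 28)/414⌋ + 1 = ⌊23193/414⌋ + 1 = 56 + 1 = 57
(last selection: 28 + 56×414 = 23212 ≤ 23221; next would be 23626 > 23221)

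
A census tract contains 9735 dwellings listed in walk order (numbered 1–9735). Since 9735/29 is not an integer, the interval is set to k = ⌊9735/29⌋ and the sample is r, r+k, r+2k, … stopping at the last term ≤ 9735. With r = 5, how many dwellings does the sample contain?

k = ⌊9735/29⌋ = 335
Achieved size = ⌊(9735 − 5)/335⌋ + 1 = ⌊9730/335⌋ + 1 = 29 + 1 = 30
(last selection: 5 + 29×335 = 9720 ≤ 9735; next would be 10055 > 9735)

30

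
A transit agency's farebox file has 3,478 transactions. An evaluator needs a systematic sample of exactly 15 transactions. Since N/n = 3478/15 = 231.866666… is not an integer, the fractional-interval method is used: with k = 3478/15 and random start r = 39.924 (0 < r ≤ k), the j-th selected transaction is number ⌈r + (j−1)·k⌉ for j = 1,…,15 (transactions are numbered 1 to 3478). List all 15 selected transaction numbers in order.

40, 272, 504, 736, 968, 1200, 1432, 1663, 1895, 2127, 2359, 2591, 2823, 3055, 3287

j=1: r + 0k = 39.924 → ⌈·⌉ = 40
j=2: r + 1k = 271.790666… → ⌈·⌉ = 272
j=3: r + 2k = 503.657333… → ⌈·⌉ = 504
j=4: r + 3k = 735.524 → ⌈·⌉ = 736
j=5: r + 4k = 967.390666… → ⌈·⌉ = 968
j=6: r + 5k = 1199.257333… → ⌈·⌉ = 1200
j=7: r + 6k = 1431.124 → ⌈·⌉ = 1432
j=8: r + 7k = 1662.990666… → ⌈·⌉ = 1663
j=9: r + 8k = 1894.857333… → ⌈·⌉ = 1895
j=10: r + 9k = 2126.724 → ⌈·⌉ = 2127
j=11: r + 10k = 2358.590666… → ⌈·⌉ = 2359
j=12: r + 11k = 2590.457333… → ⌈·⌉ = 2591
j=13: r + 12k = 2822.324 → ⌈·⌉ = 2823
j=14: r + 13k = 3054.190666… → ⌈·⌉ = 3055
j=15: r + 14k = 3286.057333… → ⌈·⌉ = 3287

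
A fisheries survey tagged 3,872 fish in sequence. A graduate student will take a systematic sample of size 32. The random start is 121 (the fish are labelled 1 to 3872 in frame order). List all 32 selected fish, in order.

k = N/n = 3872/32 = 121
fish 1: 121
fish 2: 121 + 121 = 242
fish 3: 242 + 121 = 363
fish 4: 363 + 121 = 484
fish 5: 484 + 121 = 605
fish 6: 605 + 121 = 726
fish 7: 726 + 121 = 847
fish 8: 847 + 121 = 968
fish 9: 968 + 121 = 1089
fish 10: 1089 + 121 = 1210
fish 11: 1210 + 121 = 1331
fish 12: 1331 + 121 = 1452
fish 13: 1452 + 121 = 1573
fish 14: 1573 + 121 = 1694
fish 15: 1694 + 121 = 1815
fish 16: 1815 + 121 = 1936
fish 17: 1936 + 121 = 2057
fish 18: 2057 + 121 = 2178
fish 19: 2178 + 121 = 2299
fish 20: 2299 + 121 = 2420
fish 21: 2420 + 121 = 2541
fish 22: 2541 + 121 = 2662
fish 23: 2662 + 121 = 2783
fish 24: 2783 + 121 = 2904
fish 25: 2904 + 121 = 3025
fish 26: 3025 + 121 = 3146
fish 27: 3146 + 121 = 3267
fish 28: 3267 + 121 = 3388
fish 29: 3388 + 121 = 3509
fish 30: 3509 + 121 = 3630
fish 31: 3630 + 121 = 3751
fish 32: 3751 + 121 = 3872

121, 242, 363, 484, 605, 726, 847, 968, 1089, 1210, 1331, 1452, 1573, 1694, 1815, 1936, 2057, 2178, 2299, 2420, 2541, 2662, 2783, 2904, 3025, 3146, 3267, 3388, 3509, 3630, 3751, 3872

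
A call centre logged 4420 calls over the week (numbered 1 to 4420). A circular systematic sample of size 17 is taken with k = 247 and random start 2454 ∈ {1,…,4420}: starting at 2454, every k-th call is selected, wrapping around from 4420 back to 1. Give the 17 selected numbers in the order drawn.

Selection 1: 2454
Selection 2: 2454 + 247 = 2701
Selection 3: 2701 + 247 = 2948
Selection 4: 2948 + 247 = 3195
Selection 5: 3195 + 247 = 3442
Selection 6: 3442 + 247 = 3689
Selection 7: 3689 + 247 = 3936
Selection 8: 3936 + 247 = 4183
Selection 9: 4183 + 247 = 4430 → 4430 − 4420 = 10
Selection 10: 10 + 247 = 257
Selection 11: 257 + 247 = 504
Selection 12: 504 + 247 = 751
Selection 13: 751 + 247 = 998
Selection 14: 998 + 247 = 1245
Selection 15: 1245 + 247 = 1492
Selection 16: 1492 + 247 = 1739
Selection 17: 1739 + 247 = 1986

2454, 2701, 2948, 3195, 3442, 3689, 3936, 4183, 10, 257, 504, 751, 998, 1245, 1492, 1739, 1986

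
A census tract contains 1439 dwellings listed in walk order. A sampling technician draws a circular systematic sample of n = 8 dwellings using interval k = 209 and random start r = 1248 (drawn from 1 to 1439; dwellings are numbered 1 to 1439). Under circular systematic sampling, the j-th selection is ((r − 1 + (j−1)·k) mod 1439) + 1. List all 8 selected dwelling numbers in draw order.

Selection 1: 1248
Selection 2: 1248 + 209 = 1457 → 1457 − 1439 = 18
Selection 3: 18 + 209 = 227
Selection 4: 227 + 209 = 436
Selection 5: 436 + 209 = 645
Selection 6: 645 + 209 = 854
Selection 7: 854 + 209 = 1063
Selection 8: 1063 + 209 = 1272

1248, 18, 227, 436, 645, 854, 1063, 1272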